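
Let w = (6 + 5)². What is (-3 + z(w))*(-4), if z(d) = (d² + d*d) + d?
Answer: -117600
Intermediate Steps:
w = 121 (w = 11² = 121)
z(d) = d + 2*d² (z(d) = (d² + d²) + d = 2*d² + d = d + 2*d²)
(-3 + z(w))*(-4) = (-3 + 121*(1 + 2*121))*(-4) = (-3 + 121*(1 + 242))*(-4) = (-3 + 121*243)*(-4) = (-3 + 29403)*(-4) = 29400*(-4) = -117600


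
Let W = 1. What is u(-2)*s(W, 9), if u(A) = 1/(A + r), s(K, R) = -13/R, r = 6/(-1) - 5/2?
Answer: 26/189 ≈ 0.13757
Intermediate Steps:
r = -17/2 (r = 6*(-1) - 5*½ = -6 - 5/2 = -17/2 ≈ -8.5000)
u(A) = 1/(-17/2 + A) (u(A) = 1/(A - 17/2) = 1/(-17/2 + A))
u(-2)*s(W, 9) = (2/(-17 + 2*(-2)))*(-13/9) = (2/(-17 - 4))*(-13*⅑) = (2/(-21))*(-13/9) = (2*(-1/21))*(-13/9) = -2/21*(-13/9) = 26/189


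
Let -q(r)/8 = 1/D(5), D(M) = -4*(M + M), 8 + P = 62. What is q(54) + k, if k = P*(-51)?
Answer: -13769/5 ≈ -2753.8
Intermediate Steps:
P = 54 (P = -8 + 62 = 54)
D(M) = -8*M
q(r) = ⅕ (q(r) = -8/((-8*5)) = -8/(-40) = -8*(-1/40) = ⅕)
k = -2754 (k = 54*(-51) = -2754)
q(54) + k = ⅕ - 2754 = -13769/5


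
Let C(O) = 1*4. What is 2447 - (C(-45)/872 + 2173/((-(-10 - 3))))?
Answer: 6461071/2834 ≈ 2279.8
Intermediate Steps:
C(O) = 4
2447 - (C(-45)/872 + 2173/((-(-10 - 3)))) = 2447 - (4/872 + 2173/((-(-10 - 3)))) = 2447 - (4*(1/872) + 2173/((-1*(-13)))) = 2447 - (1/218 + 2173/13) = 2447 - 1*473727/2834 = 2447 - 473727/2834 = 6461071/2834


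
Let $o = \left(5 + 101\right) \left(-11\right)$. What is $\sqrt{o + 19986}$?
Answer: $2 \sqrt{4705} \approx 137.19$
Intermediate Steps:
$o = -1166$ ($o = 106 \left(-11\right) = -1166$)
$\sqrt{o + 19986} = \sqrt{-1166 + 19986} = \sqrt{18820} = 2 \sqrt{4705}$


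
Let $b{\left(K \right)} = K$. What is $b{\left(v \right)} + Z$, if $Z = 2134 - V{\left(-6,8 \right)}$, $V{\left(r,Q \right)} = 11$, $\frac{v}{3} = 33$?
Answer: $2222$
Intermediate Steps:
$v = 99$ ($v = 3 \cdot 33 = 99$)
$Z = 2123$ ($Z = 2134 - 11 = 2123$)
$b{\left(v \right)} + Z = 99 + 2123 = 2222$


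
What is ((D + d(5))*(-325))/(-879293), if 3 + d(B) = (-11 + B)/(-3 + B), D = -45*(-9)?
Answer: 129675/879293 ≈ 0.14748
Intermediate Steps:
D = 405 (D = -1*(-405) = 405)
d(B) = -3 + (-11 + B)/(-3 + B)
((D + d(5))*(-325))/(-879293) = ((405 + 2*(-1 - 1*5)/(-3 + 5))*(-325))/(-879293) = ((405 + 2*(-1 - 5)/2)*(-325))*(-1/879293) = ((405 + 2*(½)*(-6))*(-325))*(-1/879293) = ((405 - 6)*(-325))*(-1/879293) = (399*(-325))*(-1/879293) = -129675*(-1/879293) = 129675/879293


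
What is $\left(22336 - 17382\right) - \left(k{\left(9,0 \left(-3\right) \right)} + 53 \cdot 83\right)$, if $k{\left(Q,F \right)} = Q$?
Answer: $546$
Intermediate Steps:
$\left(22336 - 17382\right) - \left(k{\left(9,0 \left(-3\right) \right)} + 53 \cdot 83\right) = \left(22336 - 17382\right) - \left(9 + 53 \cdot 83\right) = \left(22336 - 17382\right) - \left(9 + 4399\right) = 4954 - 4408 = 546$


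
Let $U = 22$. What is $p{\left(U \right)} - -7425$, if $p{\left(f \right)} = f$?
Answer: $7447$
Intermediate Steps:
$p{\left(U \right)} - -7425 = 22 - -7425 = 22 + 7425 = 7447$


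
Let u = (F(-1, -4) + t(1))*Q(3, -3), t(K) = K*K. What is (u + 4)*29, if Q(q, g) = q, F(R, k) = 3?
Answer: 464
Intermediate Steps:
t(K) = K**2
u = 12 (u = (3 + 1**2)*3 = (3 + 1)*3 = 4*3 = 12)
(u + 4)*29 = (12 + 4)*29 = 16*29 = 464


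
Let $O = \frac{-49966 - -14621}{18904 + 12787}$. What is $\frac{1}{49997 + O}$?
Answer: $\frac{31691}{1584419582} \approx 2.0002 \cdot 10^{-5}$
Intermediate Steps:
$O = - \frac{35345}{31691}$ ($O = \frac{-49966 + 14621}{31691} = \left(-35345\right) \frac{1}{31691} = - \frac{35345}{31691} \approx -1.1153$)
$\frac{1}{49997 + O} = \frac{1}{49997 - \frac{35345}{31691}} = \frac{1}{\frac{1584419582}{31691}} = \frac{31691}{1584419582}$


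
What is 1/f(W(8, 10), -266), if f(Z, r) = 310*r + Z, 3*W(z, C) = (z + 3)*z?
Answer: -3/247292 ≈ -1.2131e-5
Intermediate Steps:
W(z, C) = z*(3 + z)/3 (W(z, C) = ((z + 3)*z)/3 = ((3 + z)*z)/3 = (z*(3 + z))/3 = z*(3 + z)/3)
f(Z, r) = Z + 310*r
1/f(W(8, 10), -266) = 1/((⅓)*8*(3 + 8) + 310*(-266)) = 1/((⅓)*8*11 - 82460) = 1/(88/3 - 82460) = 1/(-247292/3) = -3/247292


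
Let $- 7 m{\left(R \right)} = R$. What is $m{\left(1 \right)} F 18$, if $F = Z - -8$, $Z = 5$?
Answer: $- \frac{234}{7} \approx -33.429$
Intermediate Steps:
$m{\left(R \right)} = - \frac{R}{7}$
$F = 13$ ($F = 5 - -8 = 5 + 8 = 13$)
$m{\left(1 \right)} F 18 = \left(- \frac{1}{7}\right) 1 \cdot 13 \cdot 18 = \left(- \frac{1}{7}\right) 13 \cdot 18 = \left(- \frac{13}{7}\right) 18 = - \frac{234}{7}$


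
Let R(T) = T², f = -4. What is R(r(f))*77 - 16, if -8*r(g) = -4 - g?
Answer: -16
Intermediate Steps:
r(g) = ½ + g/8 (r(g) = -(-4 - g)/8 = ½ + g/8)
R(r(f))*77 - 16 = (½ + (⅛)*(-4))²*77 - 16 = (½ - ½)²*77 - 16 = 0²*77 - 16 = 0*77 - 16 = 0 - 16 = -16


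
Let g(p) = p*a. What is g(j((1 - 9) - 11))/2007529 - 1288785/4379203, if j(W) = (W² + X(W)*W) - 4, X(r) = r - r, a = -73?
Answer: -2701399671648/8791377019387 ≈ -0.30728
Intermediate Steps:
X(r) = 0
j(W) = -4 + W² (j(W) = (W² + 0*W) - 4 = (W² + 0) - 4 = W² - 4 = -4 + W²)
g(p) = -73*p (g(p) = p*(-73) = -73*p)
g(j((1 - 9) - 11))/2007529 - 1288785/4379203 = -73*(-4 + ((1 - 9) - 11)²)/2007529 - 1288785/4379203 = -73*(-4 + (-8 - 11)²)*(1/2007529) - 1288785*1/4379203 = -73*(-4 + (-19)²)*(1/2007529) - 1288785/4379203 = -73*(-4 + 361)*(1/2007529) - 1288785/4379203 = -73*357*(1/2007529) - 1288785/4379203 = -26061*1/2007529 - 1288785/4379203 = -26061/2007529 - 1288785/4379203 = -2701399671648/8791377019387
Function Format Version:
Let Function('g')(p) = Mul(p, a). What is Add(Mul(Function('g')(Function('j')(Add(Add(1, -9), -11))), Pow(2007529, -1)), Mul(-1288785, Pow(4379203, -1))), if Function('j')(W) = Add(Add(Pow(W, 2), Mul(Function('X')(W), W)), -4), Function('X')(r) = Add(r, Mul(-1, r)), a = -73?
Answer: Rational(-2701399671648, 8791377019387) ≈ -0.30728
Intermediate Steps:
Function('X')(r) = 0
Function('j')(W) = Add(-4, Pow(W, 2)) (Function('j')(W) = Add(Add(Pow(W, 2), Mul(0, W)), -4) = Add(Add(Pow(W, 2), 0), -4) = Add(Pow(W, 2), -4) = Add(-4, Pow(W, 2)))
Function('g')(p) = Mul(-73, p) (Function('g')(p) = Mul(p, -73) = Mul(-73, p))
Add(Mul(Function('g')(Function('j')(Add(Add(1, -9), -11))), Pow(2007529, -1)), Mul(-1288785, Pow(4379203, -1))) = Add(Mul(Mul(-73, Add(-4, Pow(Add(Add(1, -9), -11), 2))), Pow(2007529, -1)), Mul(-1288785, Pow(4379203, -1))) = Add(Mul(Mul(-73, Add(-4, Pow(Add(-8, -11), 2))), Rational(1, 2007529)), Mul(-1288785, Rational(1, 4379203))) = Add(Mul(Mul(-73, Add(-4, Pow(-19, 2))), Rational(1, 2007529)), Rational(-1288785, 4379203)) = Add(Mul(Mul(-73, Add(-4, 361)), Rational(1, 2007529)), Rational(-1288785, 4379203)) = Add(Mul(Mul(-73, 357), Rational(1, 2007529)), Rational(-1288785, 4379203)) = Add(Mul(-26061, Rational(1, 2007529)), Rational(-1288785, 4379203)) = Add(Rational(-26061, 2007529), Rational(-1288785, 4379203)) = Rational(-2701399671648, 8791377019387)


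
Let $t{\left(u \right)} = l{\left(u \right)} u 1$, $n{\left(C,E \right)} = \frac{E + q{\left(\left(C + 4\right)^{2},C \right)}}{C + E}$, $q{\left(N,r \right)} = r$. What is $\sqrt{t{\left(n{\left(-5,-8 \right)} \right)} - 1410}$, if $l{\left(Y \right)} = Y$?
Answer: $i \sqrt{1409} \approx 37.537 i$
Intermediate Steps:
$n{\left(C,E \right)} = 1$ ($n{\left(C,E \right)} = \frac{E + C}{C + E} = \frac{C + E}{C + E} = 1$)
$t{\left(u \right)} = u^{2}$ ($t{\left(u \right)} = u u 1 = u^{2} \cdot 1 = u^{2}$)
$\sqrt{t{\left(n{\left(-5,-8 \right)} \right)} - 1410} = \sqrt{1^{2} - 1410} = \sqrt{1 - 1410} = \sqrt{-1409} = i \sqrt{1409}$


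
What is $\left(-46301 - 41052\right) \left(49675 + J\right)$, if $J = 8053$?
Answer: $-5042713984$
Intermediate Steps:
$\left(-46301 - 41052\right) \left(49675 + J\right) = \left(-46301 - 41052\right) \left(49675 + 8053\right) = \left(-87353\right) 57728 = -5042713984$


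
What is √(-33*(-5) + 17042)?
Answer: √17207 ≈ 131.18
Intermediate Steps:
√(-33*(-5) + 17042) = √(-3*(-55) + 17042) = √(165 + 17042) = √17207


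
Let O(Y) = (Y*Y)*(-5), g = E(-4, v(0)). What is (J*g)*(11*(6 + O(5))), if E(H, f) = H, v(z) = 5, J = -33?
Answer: -172788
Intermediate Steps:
g = -4
O(Y) = -5*Y² (O(Y) = Y²*(-5) = -5*Y²)
(J*g)*(11*(6 + O(5))) = (-33*(-4))*(11*(6 - 5*5²)) = 132*(11*(6 - 5*25)) = 132*(11*(6 - 125)) = 132*(11*(-119)) = 132*(-1309) = -172788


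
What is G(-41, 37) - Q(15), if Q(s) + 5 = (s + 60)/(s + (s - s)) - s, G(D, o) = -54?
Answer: -39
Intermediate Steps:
Q(s) = -5 - s + (60 + s)/s (Q(s) = -5 + ((s + 60)/(s + (s - s)) - s) = -5 + ((60 + s)/(s + 0) - s) = -5 + ((60 + s)/s - s) = -5 + (-s + (60 + s)/s) = -5 - s + (60 + s)/s)
G(-41, 37) - Q(15) = -54 - (-4 - 1*15 + 60/15) = -54 - (-4 - 15 + 60*(1/15)) = -54 - (-4 - 15 + 4) = -54 - 1*(-15) = -54 + 15 = -39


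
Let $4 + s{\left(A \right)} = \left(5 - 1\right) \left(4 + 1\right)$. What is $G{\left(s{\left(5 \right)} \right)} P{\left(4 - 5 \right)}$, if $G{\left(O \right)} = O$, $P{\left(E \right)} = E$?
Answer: $-16$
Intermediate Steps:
$s{\left(A \right)} = 16$ ($s{\left(A \right)} = -4 + \left(5 - 1\right) \left(4 + 1\right) = -4 + 4 \cdot 5 = -4 + 20 = 16$)
$G{\left(s{\left(5 \right)} \right)} P{\left(4 - 5 \right)} = 16 \left(4 - 5\right) = 16 \left(-1\right) = -16$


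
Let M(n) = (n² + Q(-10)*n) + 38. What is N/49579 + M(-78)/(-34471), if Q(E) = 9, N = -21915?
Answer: -1024150145/1709037709 ≈ -0.59926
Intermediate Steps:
M(n) = 38 + n² + 9*n (M(n) = (n² + 9*n) + 38 = 38 + n² + 9*n)
N/49579 + M(-78)/(-34471) = -21915/49579 + (38 + (-78)² + 9*(-78))/(-34471) = -21915*1/49579 + (38 + 6084 - 702)*(-1/34471) = -21915/49579 + 5420*(-1/34471) = -21915/49579 - 5420/34471 = -1024150145/1709037709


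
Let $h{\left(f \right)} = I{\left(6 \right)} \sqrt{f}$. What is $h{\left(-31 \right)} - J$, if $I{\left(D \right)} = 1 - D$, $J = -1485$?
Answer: $1485 - 5 i \sqrt{31} \approx 1485.0 - 27.839 i$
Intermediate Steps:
$h{\left(f \right)} = - 5 \sqrt{f}$ ($h{\left(f \right)} = \left(1 - 6\right) \sqrt{f} = - 5 \sqrt{f}$)
$h{\left(-31 \right)} - J = - 5 \sqrt{-31} - -1485 = - 5 i \sqrt{31} + 1485 = 1485 - 5 i \sqrt{31}$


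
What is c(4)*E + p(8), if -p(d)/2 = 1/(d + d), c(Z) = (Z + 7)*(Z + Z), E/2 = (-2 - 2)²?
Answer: 22527/8 ≈ 2815.9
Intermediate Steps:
E = 32 (E = 2*(-2 - 2)² = 2*(-4)² = 2*16 = 32)
c(Z) = 2*Z*(7 + Z) (c(Z) = (7 + Z)*(2*Z) = 2*Z*(7 + Z))
p(d) = -1/d (p(d) = -2/(d + d) = -2*1/(2*d) = -1/d)
c(4)*E + p(8) = (2*4*(7 + 4))*32 - 1/8 = (2*4*11)*32 - 1*⅛ = 88*32 - ⅛ = 2816 - ⅛ = 22527/8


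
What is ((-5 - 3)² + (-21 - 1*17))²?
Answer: 676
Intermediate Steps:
((-5 - 3)² + (-21 - 1*17))² = ((-8)² + (-21 - 17))² = (64 - 38)² = 26² = 676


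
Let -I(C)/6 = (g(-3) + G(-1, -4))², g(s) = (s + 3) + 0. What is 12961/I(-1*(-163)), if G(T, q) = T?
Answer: -12961/6 ≈ -2160.2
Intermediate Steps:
g(s) = 3 + s (g(s) = (3 + s) + 0 = 3 + s)
I(C) = -6 (I(C) = -6*((3 - 3) - 1)² = -6*(0 - 1)² = -6*(-1)² = -6*1 = -6)
12961/I(-1*(-163)) = 12961/(-6) = 12961*(-⅙) = -12961/6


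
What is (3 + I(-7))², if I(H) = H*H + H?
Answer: 2025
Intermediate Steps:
I(H) = H + H² (I(H) = H² + H = H + H²)
(3 + I(-7))² = (3 - 7*(1 - 7))² = (3 - 7*(-6))² = (3 + 42)² = 45² = 2025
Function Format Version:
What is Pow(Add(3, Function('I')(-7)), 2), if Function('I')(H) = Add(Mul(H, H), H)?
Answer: 2025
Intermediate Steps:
Function('I')(H) = Add(H, Pow(H, 2)) (Function('I')(H) = Add(Pow(H, 2), H) = Add(H, Pow(H, 2)))
Pow(Add(3, Function('I')(-7)), 2) = Pow(Add(3, Mul(-7, Add(1, -7))), 2) = Pow(Add(3, Mul(-7, -6)), 2) = Pow(Add(3, 42), 2) = Pow(45, 2) = 2025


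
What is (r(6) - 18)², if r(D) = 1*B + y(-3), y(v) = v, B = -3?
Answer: 576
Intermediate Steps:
r(D) = -6 (r(D) = 1*(-3) - 3 = -3 - 3 = -6)
(r(6) - 18)² = (-6 - 18)² = (-24)² = 576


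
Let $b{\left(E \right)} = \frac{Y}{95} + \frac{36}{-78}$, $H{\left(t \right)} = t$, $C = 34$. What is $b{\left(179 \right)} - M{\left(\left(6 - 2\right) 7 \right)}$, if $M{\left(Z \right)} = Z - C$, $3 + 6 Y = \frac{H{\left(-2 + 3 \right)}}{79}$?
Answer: $\frac{1619546}{292695} \approx 5.5332$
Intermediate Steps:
$Y = - \frac{118}{237}$ ($Y = - \frac{1}{2} + \frac{\left(-2 + 3\right) \frac{1}{79}}{6} = - \frac{1}{2} + \frac{1 \cdot \frac{1}{79}}{6} = - \frac{1}{2} + \frac{1}{6} \cdot \frac{1}{79} = - \frac{1}{2} + \frac{1}{474} = - \frac{118}{237} \approx -0.49789$)
$M{\left(Z \right)} = -34 + Z$ ($M{\left(Z \right)} = Z - 34 = -34 + Z$)
$b{\left(E \right)} = - \frac{136624}{292695}$ ($b{\left(E \right)} = - \frac{118}{237 \cdot 95} + \frac{36}{-78} = \left(- \frac{118}{237}\right) \frac{1}{95} + 36 \left(- \frac{1}{78}\right) = - \frac{118}{22515} - \frac{6}{13} = - \frac{136624}{292695}$)
$b{\left(179 \right)} - M{\left(\left(6 - 2\right) 7 \right)} = - \frac{136624}{292695} - \left(-34 + \left(6 - 2\right) 7\right) = - \frac{136624}{292695} - \left(-34 + 4 \cdot 7\right) = - \frac{136624}{292695} - \left(-34 + 28\right) = - \frac{136624}{292695} - -6 = - \frac{136624}{292695} + 6 = \frac{1619546}{292695}$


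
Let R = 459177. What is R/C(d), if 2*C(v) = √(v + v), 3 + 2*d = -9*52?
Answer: -306118*I*√471/157 ≈ -42316.0*I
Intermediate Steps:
d = -471/2 (d = -3/2 + (-9*52)/2 = -3/2 + (½)*(-468) = -3/2 - 234 = -471/2 ≈ -235.50)
C(v) = √2*√v/2 (C(v) = √(v + v)/2 = √(2*v)/2 = (√2*√v)/2 = √2*√v/2)
R/C(d) = 459177/((√2*√(-471/2)/2)) = 459177/((√2*(I*√942/2)/2)) = 459177/((I*√471/2)) = 459177*(-2*I*√471/471) = -306118*I*√471/157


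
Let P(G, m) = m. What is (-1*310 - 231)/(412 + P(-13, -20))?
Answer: -541/392 ≈ -1.3801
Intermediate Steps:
(-1*310 - 231)/(412 + P(-13, -20)) = (-1*310 - 231)/(412 - 20) = (-310 - 231)/392 = -541*1/392 = -541/392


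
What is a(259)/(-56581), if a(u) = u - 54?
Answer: -205/56581 ≈ -0.0036231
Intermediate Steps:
a(u) = -54 + u
a(259)/(-56581) = (-54 + 259)/(-56581) = 205*(-1/56581) = -205/56581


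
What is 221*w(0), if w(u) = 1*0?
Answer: 0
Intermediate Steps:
w(u) = 0
221*w(0) = 221*0 = 0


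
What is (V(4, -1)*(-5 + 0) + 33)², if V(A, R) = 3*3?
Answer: 144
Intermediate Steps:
V(A, R) = 9
(V(4, -1)*(-5 + 0) + 33)² = (9*(-5 + 0) + 33)² = (9*(-5) + 33)² = (-45 + 33)² = (-12)² = 144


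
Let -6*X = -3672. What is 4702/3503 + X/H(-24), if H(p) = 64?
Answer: 611191/56048 ≈ 10.905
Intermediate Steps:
X = 612 (X = -⅙*(-3672) = 612)
4702/3503 + X/H(-24) = 4702/3503 + 612/64 = 4702*(1/3503) + 612*(1/64) = 4702/3503 + 153/16 = 611191/56048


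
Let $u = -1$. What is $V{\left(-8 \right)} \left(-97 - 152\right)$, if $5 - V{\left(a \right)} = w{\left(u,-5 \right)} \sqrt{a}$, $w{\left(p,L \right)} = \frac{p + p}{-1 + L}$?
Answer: $-1245 + 166 i \sqrt{2} \approx -1245.0 + 234.76 i$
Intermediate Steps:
$w{\left(p,L \right)} = \frac{2 p}{-1 + L}$
$V{\left(a \right)} = 5 - \frac{\sqrt{a}}{3}$ ($V{\left(a \right)} = 5 - 2 \left(-1\right) \frac{1}{-1 - 5} \sqrt{a} = 5 - 2 \left(-1\right) \frac{1}{-6} \sqrt{a} = 5 - 2 \left(-1\right) \left(- \frac{1}{6}\right) \sqrt{a} = 5 - \frac{\sqrt{a}}{3}$)
$V{\left(-8 \right)} \left(-97 - 152\right) = \left(5 - \frac{\sqrt{-8}}{3}\right) \left(-97 - 152\right) = \left(5 - \frac{2 i \sqrt{2}}{3}\right) \left(-249\right) = -1245 + 166 i \sqrt{2}$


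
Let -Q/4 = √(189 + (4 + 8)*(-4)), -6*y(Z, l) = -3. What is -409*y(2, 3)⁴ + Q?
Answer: -409/16 - 4*√141 ≈ -73.060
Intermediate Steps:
y(Z, l) = ½ (y(Z, l) = -⅙*(-3) = ½)
Q = -4*√141 (Q = -4*√(189 + (4 + 8)*(-4)) = -4*√(189 + 12*(-4)) = -4*√(189 - 48) = -4*√141 ≈ -47.497)
-409*y(2, 3)⁴ + Q = -409*(½)⁴ - 4*√141 = -409*1/16 - 4*√141 = -409/16 - 4*√141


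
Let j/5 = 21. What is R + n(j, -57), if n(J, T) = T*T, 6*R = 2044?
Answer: 10769/3 ≈ 3589.7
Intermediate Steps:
R = 1022/3 (R = (⅙)*2044 = 1022/3 ≈ 340.67)
j = 105 (j = 5*21 = 105)
n(J, T) = T²
R + n(j, -57) = 1022/3 + (-57)² = 1022/3 + 3249 = 10769/3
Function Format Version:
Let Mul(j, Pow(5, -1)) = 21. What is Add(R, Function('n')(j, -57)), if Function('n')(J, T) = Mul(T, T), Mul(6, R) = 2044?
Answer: Rational(10769, 3) ≈ 3589.7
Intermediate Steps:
R = Rational(1022, 3) (R = Mul(Rational(1, 6), 2044) = Rational(1022, 3) ≈ 340.67)
j = 105 (j = Mul(5, 21) = 105)
Function('n')(J, T) = Pow(T, 2)
Add(R, Function('n')(j, -57)) = Add(Rational(1022, 3), Pow(-57, 2)) = Add(Rational(1022, 3), 3249) = Rational(10769, 3)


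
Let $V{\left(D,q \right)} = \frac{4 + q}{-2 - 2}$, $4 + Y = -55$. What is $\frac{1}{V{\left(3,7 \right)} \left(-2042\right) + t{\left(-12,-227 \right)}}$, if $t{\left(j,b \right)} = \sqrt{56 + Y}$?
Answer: $\frac{22462}{126135373} - \frac{4 i \sqrt{3}}{126135373} \approx 0.00017808 - 5.4927 \cdot 10^{-8} i$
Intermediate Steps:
$Y = -59$ ($Y = -4 - 55 = -59$)
$t{\left(j,b \right)} = i \sqrt{3}$ ($t{\left(j,b \right)} = \sqrt{56 - 59} = \sqrt{-3} = i \sqrt{3}$)
$V{\left(D,q \right)} = -1 - \frac{q}{4}$ ($V{\left(D,q \right)} = \frac{4 + q}{-4} = \left(4 + q\right) \left(- \frac{1}{4}\right) = -1 - \frac{q}{4}$)
$\frac{1}{V{\left(3,7 \right)} \left(-2042\right) + t{\left(-12,-227 \right)}} = \frac{1}{\left(-1 - \frac{7}{4}\right) \left(-2042\right) + i \sqrt{3}} = \frac{1}{\left(- \frac{11}{4}\right) \left(-2042\right) + i \sqrt{3}} = \frac{1}{\frac{11231}{2} + i \sqrt{3}}$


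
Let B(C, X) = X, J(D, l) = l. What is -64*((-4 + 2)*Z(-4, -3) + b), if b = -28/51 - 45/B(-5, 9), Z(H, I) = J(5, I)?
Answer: -1472/51 ≈ -28.863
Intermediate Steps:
Z(H, I) = I
b = -283/51 (b = -28/51 - 45/9 = -28*1/51 - 45*1/9 = -28/51 - 5 = -283/51 ≈ -5.5490)
-64*((-4 + 2)*Z(-4, -3) + b) = -64*((-4 + 2)*(-3) - 283/51) = -64*(-2*(-3) - 283/51) = -64*(6 - 283/51) = -64*23/51 = -1472/51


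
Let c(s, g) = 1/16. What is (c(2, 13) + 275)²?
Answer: 19368801/256 ≈ 75659.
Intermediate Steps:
c(s, g) = 1/16
(c(2, 13) + 275)² = (1/16 + 275)² = (4401/16)² = 19368801/256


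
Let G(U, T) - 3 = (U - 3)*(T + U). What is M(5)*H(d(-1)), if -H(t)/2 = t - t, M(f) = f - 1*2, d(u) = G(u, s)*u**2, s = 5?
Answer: 0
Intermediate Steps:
G(U, T) = 3 + (-3 + U)*(T + U) (G(U, T) = 3 + (U - 3)*(T + U) = 3 + (-3 + U)*(T + U))
d(u) = u**2*(-12 + u**2 + 2*u) (d(u) = (3 + u**2 - 3*5 - 3*u + 5*u)*u**2 = (3 + u**2 - 15 - 3*u + 5*u)*u**2 = (-12 + u**2 + 2*u)*u**2 = u**2*(-12 + u**2 + 2*u))
M(f) = -2 + f (M(f) = f - 2 = -2 + f)
H(t) = 0 (H(t) = -2*(t - t) = -2*0 = 0)
M(5)*H(d(-1)) = (-2 + 5)*0 = 3*0 = 0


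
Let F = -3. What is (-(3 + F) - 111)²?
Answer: 12321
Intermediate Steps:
(-(3 + F) - 111)² = (-(3 - 3) - 111)² = (-1*0 - 111)² = (0 - 111)² = (-111)² = 12321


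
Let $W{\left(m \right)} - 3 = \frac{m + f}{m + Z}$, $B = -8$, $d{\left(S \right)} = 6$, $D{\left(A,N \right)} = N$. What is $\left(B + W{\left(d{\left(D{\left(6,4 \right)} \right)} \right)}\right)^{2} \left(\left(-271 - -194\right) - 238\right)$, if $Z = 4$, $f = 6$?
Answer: $- \frac{22743}{5} \approx -4548.6$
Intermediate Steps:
$W{\left(m \right)} = 3 + \frac{6 + m}{4 + m}$ ($W{\left(m \right)} = 3 + \frac{m + 6}{m + 4} = 3 + \frac{6 + m}{4 + m}$)
$\left(B + W{\left(d{\left(D{\left(6,4 \right)} \right)} \right)}\right)^{2} \left(\left(-271 - -194\right) - 238\right) = \left(-8 + \frac{2 \left(9 + 2 \cdot 6\right)}{4 + 6}\right)^{2} \left(\left(-271 - -194\right) - 238\right) = \left(-8 + \frac{2 \left(9 + 12\right)}{10}\right)^{2} \left(\left(-271 + 194\right) - 238\right) = \left(-8 + 2 \cdot \frac{1}{10} \cdot 21\right)^{2} \left(-77 - 238\right) = \left(-8 + \frac{21}{5}\right)^{2} \left(-315\right) = \left(- \frac{19}{5}\right)^{2} \left(-315\right) = \frac{361}{25} \left(-315\right) = - \frac{22743}{5}$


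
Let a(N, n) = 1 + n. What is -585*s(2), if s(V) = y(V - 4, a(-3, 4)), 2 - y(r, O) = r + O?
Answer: 585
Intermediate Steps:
y(r, O) = 2 - O - r (y(r, O) = 2 - (r + O) = 2 - (O + r) = 2 + (-O - r) = 2 - O - r)
s(V) = 1 - V (s(V) = 2 - (1 + 4) - (V - 4) = 2 - 1*5 - (-4 + V) = 2 - 5 + (4 - V) = 1 - V)
-585*s(2) = -585*(1 - 1*2) = -585*(1 - 2) = -585*(-1) = 585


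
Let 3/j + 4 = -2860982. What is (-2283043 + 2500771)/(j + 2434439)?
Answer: 207638919936/2321631965617 ≈ 0.089437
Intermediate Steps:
j = -1/953662 (j = 3/(-4 - 2860982) = 3/(-2860986) = 3*(-1/2860986) = -1/953662 ≈ -1.0486e-6)
(-2283043 + 2500771)/(j + 2434439) = (-2283043 + 2500771)/(-1/953662 + 2434439) = 217728/(2321631965617/953662) = 217728*(953662/2321631965617) = 207638919936/2321631965617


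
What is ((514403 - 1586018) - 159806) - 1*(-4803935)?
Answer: 3572514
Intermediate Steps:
((514403 - 1586018) - 159806) - 1*(-4803935) = (-1071615 - 159806) + 4803935 = -1231421 + 4803935 = 3572514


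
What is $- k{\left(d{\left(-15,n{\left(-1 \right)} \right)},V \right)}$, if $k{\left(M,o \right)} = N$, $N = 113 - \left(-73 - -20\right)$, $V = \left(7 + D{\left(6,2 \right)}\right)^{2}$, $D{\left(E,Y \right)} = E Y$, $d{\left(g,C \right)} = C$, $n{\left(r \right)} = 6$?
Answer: $-166$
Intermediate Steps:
$V = 361$ ($V = \left(7 + 6 \cdot 2\right)^{2} = \left(7 + 12\right)^{2} = 19^{2} = 361$)
$N = 166$ ($N = 113 - \left(-73 + 20\right) = 113 - -53 = 113 + 53 = 166$)
$k{\left(M,o \right)} = 166$
$- k{\left(d{\left(-15,n{\left(-1 \right)} \right)},V \right)} = \left(-1\right) 166 = -166$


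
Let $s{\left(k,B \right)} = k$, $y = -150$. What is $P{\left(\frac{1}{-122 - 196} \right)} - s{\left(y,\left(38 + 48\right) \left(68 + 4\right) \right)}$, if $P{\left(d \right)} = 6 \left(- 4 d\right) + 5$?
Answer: $\frac{8219}{53} \approx 155.08$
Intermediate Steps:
$P{\left(d \right)} = 5 - 24 d$ ($P{\left(d \right)} = - 24 d + 5 = 5 - 24 d$)
$P{\left(\frac{1}{-122 - 196} \right)} - s{\left(y,\left(38 + 48\right) \left(68 + 4\right) \right)} = \left(5 - \frac{24}{-122 - 196}\right) - -150 = \left(5 - \frac{24}{-318}\right) + 150 = \left(5 - - \frac{4}{53}\right) + 150 = \left(5 + \frac{4}{53}\right) + 150 = \frac{269}{53} + 150 = \frac{8219}{53}$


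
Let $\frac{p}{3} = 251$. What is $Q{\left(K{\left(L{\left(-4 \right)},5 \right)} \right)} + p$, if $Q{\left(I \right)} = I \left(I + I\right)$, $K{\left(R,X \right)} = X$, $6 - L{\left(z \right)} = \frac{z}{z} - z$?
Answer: $803$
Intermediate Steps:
$p = 753$ ($p = 3 \cdot 251 = 753$)
$L{\left(z \right)} = 5 + z$ ($L{\left(z \right)} = 6 - \left(\frac{z}{z} - z\right) = 6 - \left(1 - z\right) = 6 + \left(-1 + z\right) = 5 + z$)
$Q{\left(I \right)} = 2 I^{2}$ ($Q{\left(I \right)} = I 2 I = 2 I^{2}$)
$Q{\left(K{\left(L{\left(-4 \right)},5 \right)} \right)} + p = 2 \cdot 5^{2} + 753 = 2 \cdot 25 + 753 = 50 + 753 = 803$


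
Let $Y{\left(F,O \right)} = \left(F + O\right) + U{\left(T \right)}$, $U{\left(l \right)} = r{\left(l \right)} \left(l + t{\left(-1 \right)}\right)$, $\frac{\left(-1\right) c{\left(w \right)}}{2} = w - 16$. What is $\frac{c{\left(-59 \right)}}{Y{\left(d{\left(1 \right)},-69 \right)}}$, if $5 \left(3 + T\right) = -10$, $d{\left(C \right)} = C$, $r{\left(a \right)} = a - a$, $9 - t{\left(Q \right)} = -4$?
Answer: $- \frac{75}{34} \approx -2.2059$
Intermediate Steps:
$c{\left(w \right)} = 32 - 2 w$ ($c{\left(w \right)} = - 2 \left(w - 16\right) = - 2 \left(-16 + w\right) = 32 - 2 w$)
$t{\left(Q \right)} = 13$ ($t{\left(Q \right)} = 9 - -4 = 9 + 4 = 13$)
$r{\left(a \right)} = 0$
$T = -5$ ($T = -3 + \frac{1}{5} \left(-10\right) = -3 - 2 = -5$)
$U{\left(l \right)} = 0$ ($U{\left(l \right)} = 0 \left(l + 13\right) = 0 \left(13 + l\right) = 0$)
$Y{\left(F,O \right)} = F + O$ ($Y{\left(F,O \right)} = \left(F + O\right) + 0 = F + O$)
$\frac{c{\left(-59 \right)}}{Y{\left(d{\left(1 \right)},-69 \right)}} = \frac{32 - -118}{1 - 69} = \frac{32 + 118}{-68} = 150 \left(- \frac{1}{68}\right) = - \frac{75}{34}$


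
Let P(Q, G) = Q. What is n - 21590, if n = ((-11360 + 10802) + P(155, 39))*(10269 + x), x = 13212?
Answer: -9484433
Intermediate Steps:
n = -9462843 (n = ((-11360 + 10802) + 155)*(10269 + 13212) = (-558 + 155)*23481 = -403*23481 = -9462843)
n - 21590 = -9462843 - 21590 = -9484433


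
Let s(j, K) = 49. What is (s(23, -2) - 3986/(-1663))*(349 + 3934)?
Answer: 366080859/1663 ≈ 2.2013e+5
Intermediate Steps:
(s(23, -2) - 3986/(-1663))*(349 + 3934) = (49 - 3986/(-1663))*(349 + 3934) = (49 - 3986*(-1/1663))*4283 = (49 + 3986/1663)*4283 = (85473/1663)*4283 = 366080859/1663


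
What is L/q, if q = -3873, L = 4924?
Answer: -4924/3873 ≈ -1.2714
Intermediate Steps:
L/q = 4924/(-3873) = 4924*(-1/3873) = -4924/3873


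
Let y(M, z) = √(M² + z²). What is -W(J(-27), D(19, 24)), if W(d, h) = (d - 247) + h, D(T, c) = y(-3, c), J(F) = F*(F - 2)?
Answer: -536 - 3*√65 ≈ -560.19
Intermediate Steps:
J(F) = F*(-2 + F)
D(T, c) = √(9 + c²) (D(T, c) = √((-3)² + c²) = √(9 + c²))
W(d, h) = -247 + d + h (W(d, h) = (-247 + d) + h = -247 + d + h)
-W(J(-27), D(19, 24)) = -(-247 - 27*(-2 - 27) + √(9 + 24²)) = -(-247 - 27*(-29) + √(9 + 576)) = -(-247 + 783 + √585) = -(-247 + 783 + 3*√65) = -(536 + 3*√65) = -536 - 3*√65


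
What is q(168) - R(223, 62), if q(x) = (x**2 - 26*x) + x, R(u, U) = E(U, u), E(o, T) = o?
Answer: 23962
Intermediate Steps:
R(u, U) = U
q(x) = x**2 - 25*x
q(168) - R(223, 62) = 168*(-25 + 168) - 1*62 = 168*143 - 62 = 24024 - 62 = 23962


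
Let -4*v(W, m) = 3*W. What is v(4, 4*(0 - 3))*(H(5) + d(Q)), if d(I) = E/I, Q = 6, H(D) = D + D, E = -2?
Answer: -29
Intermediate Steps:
v(W, m) = -3*W/4
H(D) = 2*D
d(I) = -2/I
v(4, 4*(0 - 3))*(H(5) + d(Q)) = (-¾*4)*(2*5 - 2/6) = -3*(10 - 2*⅙) = -3*(10 - ⅓) = -3*29/3 = -29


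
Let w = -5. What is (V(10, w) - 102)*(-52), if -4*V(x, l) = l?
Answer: 5239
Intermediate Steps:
V(x, l) = -l/4
(V(10, w) - 102)*(-52) = (-1/4*(-5) - 102)*(-52) = (5/4 - 102)*(-52) = -403/4*(-52) = 5239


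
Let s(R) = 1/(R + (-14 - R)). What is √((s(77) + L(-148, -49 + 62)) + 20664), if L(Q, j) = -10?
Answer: √4048170/14 ≈ 143.71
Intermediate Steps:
s(R) = -1/14 (s(R) = 1/(-14) = -1/14)
√((s(77) + L(-148, -49 + 62)) + 20664) = √((-1/14 - 10) + 20664) = √(-141/14 + 20664) = √(289155/14) = √4048170/14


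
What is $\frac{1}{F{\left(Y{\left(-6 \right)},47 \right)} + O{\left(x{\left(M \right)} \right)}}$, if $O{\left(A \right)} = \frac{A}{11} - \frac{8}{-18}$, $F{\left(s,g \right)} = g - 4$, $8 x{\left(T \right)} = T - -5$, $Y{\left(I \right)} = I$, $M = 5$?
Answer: $\frac{396}{17249} \approx 0.022958$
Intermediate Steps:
$x{\left(T \right)} = \frac{5}{8} + \frac{T}{8}$ ($x{\left(T \right)} = \frac{T - -5}{8} = \frac{T + 5}{8} = \frac{5 + T}{8} = \frac{5}{8} + \frac{T}{8}$)
$F{\left(s,g \right)} = -4 + g$ ($F{\left(s,g \right)} = g - 4 = -4 + g$)
$O{\left(A \right)} = \frac{4}{9} + \frac{A}{11}$ ($O{\left(A \right)} = A \frac{1}{11} - - \frac{4}{9} = \frac{A}{11} + \frac{4}{9} = \frac{4}{9} + \frac{A}{11}$)
$\frac{1}{F{\left(Y{\left(-6 \right)},47 \right)} + O{\left(x{\left(M \right)} \right)}} = \frac{1}{\left(-4 + 47\right) + \left(\frac{4}{9} + \frac{\frac{5}{8} + \frac{1}{8} \cdot 5}{11}\right)} = \frac{1}{43 + \left(\frac{4}{9} + \frac{\frac{5}{8} + \frac{5}{8}}{11}\right)} = \frac{1}{43 + \left(\frac{4}{9} + \frac{1}{11} \cdot \frac{5}{4}\right)} = \frac{1}{43 + \left(\frac{4}{9} + \frac{5}{44}\right)} = \frac{1}{43 + \frac{221}{396}} = \frac{1}{\frac{17249}{396}} = \frac{396}{17249}$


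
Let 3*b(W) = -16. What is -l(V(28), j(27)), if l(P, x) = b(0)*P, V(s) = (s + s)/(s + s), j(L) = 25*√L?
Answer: 16/3 ≈ 5.3333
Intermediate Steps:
b(W) = -16/3 (b(W) = (⅓)*(-16) = -16/3)
V(s) = 1 (V(s) = (2*s)/((2*s)) = (2*s)*(1/(2*s)) = 1)
l(P, x) = -16*P/3
-l(V(28), j(27)) = -(-16)/3 = -1*(-16/3) = 16/3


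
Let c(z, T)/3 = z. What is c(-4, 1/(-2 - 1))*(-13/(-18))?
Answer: -26/3 ≈ -8.6667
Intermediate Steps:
c(z, T) = 3*z
c(-4, 1/(-2 - 1))*(-13/(-18)) = (3*(-4))*(-13/(-18)) = -(-156)*(-1)/18 = -12*13/18 = -26/3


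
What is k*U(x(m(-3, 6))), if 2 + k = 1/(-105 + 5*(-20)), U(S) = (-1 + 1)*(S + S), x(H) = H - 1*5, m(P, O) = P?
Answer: 0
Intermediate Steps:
x(H) = -5 + H (x(H) = H - 5 = -5 + H)
U(S) = 0 (U(S) = 0*(2*S) = 0)
k = -411/205 (k = -2 + 1/(-105 + 5*(-20)) = -2 + 1/(-105 - 100) = -2 + 1/(-205) = -2 - 1/205 = -411/205 ≈ -2.0049)
k*U(x(m(-3, 6))) = -411/205*0 = 0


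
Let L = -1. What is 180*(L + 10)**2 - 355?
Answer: 14225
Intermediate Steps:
180*(L + 10)**2 - 355 = 180*(-1 + 10)**2 - 355 = 180*9**2 - 355 = 180*81 - 355 = 14580 - 355 = 14225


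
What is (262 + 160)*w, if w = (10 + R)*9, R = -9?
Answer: 3798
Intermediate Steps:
w = 9 (w = (10 - 9)*9 = 1*9 = 9)
(262 + 160)*w = (262 + 160)*9 = 422*9 = 3798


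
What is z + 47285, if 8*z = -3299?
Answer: 374981/8 ≈ 46873.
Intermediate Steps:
z = -3299/8 (z = (⅛)*(-3299) = -3299/8 ≈ -412.38)
z + 47285 = -3299/8 + 47285 = 374981/8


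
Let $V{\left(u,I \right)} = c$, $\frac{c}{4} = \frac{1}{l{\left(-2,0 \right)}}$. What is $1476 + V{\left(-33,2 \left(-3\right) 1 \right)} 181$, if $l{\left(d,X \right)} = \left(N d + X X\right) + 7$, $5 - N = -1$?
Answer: $\frac{6656}{5} \approx 1331.2$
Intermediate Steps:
$N = 6$ ($N = 5 - -1 = 5 + 1 = 6$)
$l{\left(d,X \right)} = 7 + X^{2} + 6 d$ ($l{\left(d,X \right)} = \left(6 d + X X\right) + 7 = \left(6 d + X^{2}\right) + 7 = \left(X^{2} + 6 d\right) + 7 = 7 + X^{2} + 6 d$)
$c = - \frac{4}{5}$ ($c = \frac{4}{7 + 0^{2} + 6 \left(-2\right)} = \frac{4}{7 + 0 - 12} = \frac{4}{-5} = 4 \left(- \frac{1}{5}\right) = - \frac{4}{5} \approx -0.8$)
$V{\left(u,I \right)} = - \frac{4}{5}$
$1476 + V{\left(-33,2 \left(-3\right) 1 \right)} 181 = 1476 - \frac{724}{5} = \frac{6656}{5}$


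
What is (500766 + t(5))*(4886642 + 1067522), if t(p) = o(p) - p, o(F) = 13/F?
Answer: 14908142998152/5 ≈ 2.9816e+12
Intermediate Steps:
t(p) = -p + 13/p (t(p) = 13/p - p = -p + 13/p)
(500766 + t(5))*(4886642 + 1067522) = (500766 + (-1*5 + 13/5))*(4886642 + 1067522) = (500766 + (-5 + 13*(⅕)))*5954164 = (500766 + (-5 + 13/5))*5954164 = (500766 - 12/5)*5954164 = (2503818/5)*5954164 = 14908142998152/5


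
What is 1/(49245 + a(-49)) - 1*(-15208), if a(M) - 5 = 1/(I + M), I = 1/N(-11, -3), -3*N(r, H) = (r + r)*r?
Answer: 8883814165525/584154008 ≈ 15208.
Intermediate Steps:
N(r, H) = -2*r²/3 (N(r, H) = -(r + r)*r/3 = -2*r*r/3 = -2*r²/3)
I = -3/242 (I = 1/(-⅔*(-11)²) = 1/(-⅔*121) = 1/(-242/3) = -3/242 ≈ -0.012397)
a(M) = 5 + 1/(-3/242 + M)
1/(49245 + a(-49)) - 1*(-15208) = 1/(49245 + (227 + 1210*(-49))/(-3 + 242*(-49))) - 1*(-15208) = 1/(49245 + (227 - 59290)/(-3 - 11858)) + 15208 = 1/(49245 - 59063/(-11861)) + 15208 = 1/(49245 - 1/11861*(-59063)) + 15208 = 1/(49245 + 59063/11861) + 15208 = 1/(584154008/11861) + 15208 = 11861/584154008 + 15208 = 8883814165525/584154008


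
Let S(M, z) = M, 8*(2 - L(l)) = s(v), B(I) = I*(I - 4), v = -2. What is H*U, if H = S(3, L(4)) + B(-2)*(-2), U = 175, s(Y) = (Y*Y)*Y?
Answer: -3675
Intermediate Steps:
s(Y) = Y³ (s(Y) = Y²*Y = Y³)
B(I) = I*(-4 + I)
L(l) = 3 (L(l) = 2 - ⅛*(-2)³ = 2 - ⅛*(-8) = 2 + 1 = 3)
H = -21 (H = 3 - 2*(-4 - 2)*(-2) = 3 - 2*(-6)*(-2) = 3 + 12*(-2) = 3 - 24 = -21)
H*U = -21*175 = -3675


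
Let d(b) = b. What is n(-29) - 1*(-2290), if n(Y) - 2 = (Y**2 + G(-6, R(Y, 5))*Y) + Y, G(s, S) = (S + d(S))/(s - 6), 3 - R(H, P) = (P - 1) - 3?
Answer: 9341/3 ≈ 3113.7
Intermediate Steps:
R(H, P) = 7 - P (R(H, P) = 3 - ((P - 1) - 3) = 3 - ((-1 + P) - 3) = 3 - (-4 + P) = 3 + (4 - P) = 7 - P)
G(s, S) = 2*S/(-6 + s) (G(s, S) = (S + S)/(s - 6) = (2*S)/(-6 + s) = 2*S/(-6 + s))
n(Y) = 2 + Y**2 + 2*Y/3 (n(Y) = 2 + ((Y**2 + (2*(7 - 1*5)/(-6 - 6))*Y) + Y) = 2 + ((Y**2 + (2*(7 - 5)/(-12))*Y) + Y) = 2 + ((Y**2 + (2*2*(-1/12))*Y) + Y) = 2 + ((Y**2 - Y/3) + Y) = 2 + (Y**2 + 2*Y/3) = 2 + Y**2 + 2*Y/3)
n(-29) - 1*(-2290) = (2 + (-29)**2 + (2/3)*(-29)) - 1*(-2290) = (2 + 841 - 58/3) + 2290 = 2471/3 + 2290 = 9341/3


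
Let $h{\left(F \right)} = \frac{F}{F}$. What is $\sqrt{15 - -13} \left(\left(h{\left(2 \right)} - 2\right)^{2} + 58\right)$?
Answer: $118 \sqrt{7} \approx 312.2$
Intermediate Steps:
$h{\left(F \right)} = 1$
$\sqrt{15 - -13} \left(\left(h{\left(2 \right)} - 2\right)^{2} + 58\right) = \sqrt{15 - -13} \left(\left(1 - 2\right)^{2} + 58\right) = \sqrt{15 + \left(-3 + 16\right)} \left(\left(-1\right)^{2} + 58\right) = \sqrt{15 + 13} \left(1 + 58\right) = \sqrt{28} \cdot 59 = 2 \sqrt{7} \cdot 59 = 118 \sqrt{7}$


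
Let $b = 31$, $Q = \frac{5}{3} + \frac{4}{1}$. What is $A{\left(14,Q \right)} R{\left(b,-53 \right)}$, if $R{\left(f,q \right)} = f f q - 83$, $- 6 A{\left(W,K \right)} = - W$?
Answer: $- \frac{357112}{3} \approx -1.1904 \cdot 10^{5}$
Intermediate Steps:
$Q = \frac{17}{3}$ ($Q = 5 \cdot \frac{1}{3} + 4 \cdot 1 = \frac{5}{3} + 4 = \frac{17}{3} \approx 5.6667$)
$A{\left(W,K \right)} = \frac{W}{6}$ ($A{\left(W,K \right)} = - \frac{\left(-1\right) W}{6} = \frac{W}{6}$)
$R{\left(f,q \right)} = -83 + q f^{2}$ ($R{\left(f,q \right)} = f^{2} q - 83 = q f^{2} - 83 = -83 + q f^{2}$)
$A{\left(14,Q \right)} R{\left(b,-53 \right)} = \frac{1}{6} \cdot 14 \left(-83 - 53 \cdot 31^{2}\right) = \frac{7 \left(-83 - 50933\right)}{3} = \frac{7}{3} \left(-51016\right) = - \frac{357112}{3}$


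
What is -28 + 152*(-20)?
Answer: -3068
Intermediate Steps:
-28 + 152*(-20) = -28 - 3040 = -3068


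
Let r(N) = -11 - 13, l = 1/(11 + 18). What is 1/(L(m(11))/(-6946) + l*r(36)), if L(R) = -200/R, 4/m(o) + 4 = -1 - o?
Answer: -100717/94952 ≈ -1.0607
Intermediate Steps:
m(o) = 4/(-5 - o) (m(o) = 4/(-4 + (-1 - o)) = 4/(-5 - o))
l = 1/29 ≈ 0.034483
r(N) = -24
1/(L(m(11))/(-6946) + l*r(36)) = 1/(-200/((-4/(5 + 11)))/(-6946) + (1/29)*(-24)) = 1/(-200/((-4/16))*(-1/6946) - 24/29) = 1/(-200/((-4*1/16))*(-1/6946) - 24/29) = 1/(-200/(-¼)*(-1/6946) - 24/29) = 1/(-200*(-4)*(-1/6946) - 24/29) = 1/(800*(-1/6946) - 24/29) = 1/(-400/3473 - 24/29) = 1/(-94952/100717) = -100717/94952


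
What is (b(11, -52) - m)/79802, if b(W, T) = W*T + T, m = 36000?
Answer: -18312/39901 ≈ -0.45894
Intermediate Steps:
b(W, T) = T + T*W (b(W, T) = T*W + T = T + T*W)
(b(11, -52) - m)/79802 = (-52*(1 + 11) - 1*36000)/79802 = (-52*12 - 36000)*(1/79802) = (-624 - 36000)*(1/79802) = -36624*1/79802 = -18312/39901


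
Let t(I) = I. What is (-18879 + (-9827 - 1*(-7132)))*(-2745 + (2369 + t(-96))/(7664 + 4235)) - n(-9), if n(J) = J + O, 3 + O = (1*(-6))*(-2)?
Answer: 704617238668/11899 ≈ 5.9217e+7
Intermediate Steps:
O = 9 (O = -3 + (1*(-6))*(-2) = -3 - 6*(-2) = -3 + 12 = 9)
n(J) = 9 + J (n(J) = J + 9 = 9 + J)
(-18879 + (-9827 - 1*(-7132)))*(-2745 + (2369 + t(-96))/(7664 + 4235)) - n(-9) = (-18879 + (-9827 - 1*(-7132)))*(-2745 + (2369 - 96)/(7664 + 4235)) - (9 - 9) = (-18879 + (-9827 + 7132))*(-2745 + 2273/11899) - 1*0 = (-18879 - 2695)*(-2745 + 2273*(1/11899)) + 0 = -21574*(-2745 + 2273/11899) + 0 = -21574*(-32660482/11899) + 0 = 704617238668/11899 + 0 = 704617238668/11899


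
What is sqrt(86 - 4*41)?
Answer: I*sqrt(78) ≈ 8.8318*I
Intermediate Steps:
sqrt(86 - 4*41) = sqrt(86 - 164) = sqrt(-78) = I*sqrt(78)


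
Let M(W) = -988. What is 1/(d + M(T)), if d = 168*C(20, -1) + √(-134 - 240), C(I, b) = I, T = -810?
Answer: 1186/2813379 - I*√374/5626758 ≈ 0.00042156 - 3.437e-6*I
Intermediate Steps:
d = 3360 + I*√374 (d = 168*20 + √(-134 - 240) = 3360 + √(-374) = 3360 + I*√374 ≈ 3360.0 + 19.339*I)
1/(d + M(T)) = 1/((3360 + I*√374) - 988) = 1/(2372 + I*√374)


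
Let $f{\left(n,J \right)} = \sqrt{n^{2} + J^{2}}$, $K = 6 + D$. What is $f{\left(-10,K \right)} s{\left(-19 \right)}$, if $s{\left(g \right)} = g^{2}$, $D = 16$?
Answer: $722 \sqrt{146} \approx 8724.0$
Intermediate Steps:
$K = 22$ ($K = 6 + 16 = 22$)
$f{\left(n,J \right)} = \sqrt{J^{2} + n^{2}}$
$f{\left(-10,K \right)} s{\left(-19 \right)} = \sqrt{22^{2} + \left(-10\right)^{2}} \left(-19\right)^{2} = \sqrt{484 + 100} \cdot 361 = \sqrt{584} \cdot 361 = 2 \sqrt{146} \cdot 361 = 722 \sqrt{146}$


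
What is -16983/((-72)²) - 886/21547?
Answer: -13723175/4137024 ≈ -3.3172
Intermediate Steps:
-16983/((-72)²) - 886/21547 = -16983/5184 - 886*1/21547 = -16983*1/5184 - 886/21547 = -629/192 - 886/21547 = -13723175/4137024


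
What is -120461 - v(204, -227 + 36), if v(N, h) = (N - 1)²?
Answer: -161670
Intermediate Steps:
v(N, h) = (-1 + N)²
-120461 - v(204, -227 + 36) = -120461 - (-1 + 204)² = -120461 - 1*203² = -120461 - 1*41209 = -120461 - 41209 = -161670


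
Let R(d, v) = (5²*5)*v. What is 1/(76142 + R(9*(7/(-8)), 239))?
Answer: 1/106017 ≈ 9.4324e-6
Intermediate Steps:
R(d, v) = 125*v (R(d, v) = (25*5)*v = 125*v)
1/(76142 + R(9*(7/(-8)), 239)) = 1/(76142 + 125*239) = 1/(76142 + 29875) = 1/106017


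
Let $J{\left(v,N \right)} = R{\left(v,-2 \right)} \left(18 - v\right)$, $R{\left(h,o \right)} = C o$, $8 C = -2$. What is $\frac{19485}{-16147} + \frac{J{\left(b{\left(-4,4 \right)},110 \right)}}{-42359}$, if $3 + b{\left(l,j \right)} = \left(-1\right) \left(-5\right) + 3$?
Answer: $- \frac{1650940141}{1367941546} \approx -1.2069$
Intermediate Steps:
$C = - \frac{1}{4}$ ($C = \frac{1}{8} \left(-2\right) = - \frac{1}{4} \approx -0.25$)
$R{\left(h,o \right)} = - \frac{o}{4}$
$b{\left(l,j \right)} = 5$ ($b{\left(l,j \right)} = -3 + \left(\left(-1\right) \left(-5\right) + 3\right) = -3 + \left(5 + 3\right) = -3 + 8 = 5$)
$J{\left(v,N \right)} = 9 - \frac{v}{2}$ ($J{\left(v,N \right)} = \left(- \frac{1}{4}\right) \left(-2\right) \left(18 - v\right) = \frac{18 - v}{2} = 9 - \frac{v}{2}$)
$\frac{19485}{-16147} + \frac{J{\left(b{\left(-4,4 \right)},110 \right)}}{-42359} = \frac{19485}{-16147} + \frac{9 - \frac{5}{2}}{-42359} = 19485 \left(- \frac{1}{16147}\right) + \left(9 - \frac{5}{2}\right) \left(- \frac{1}{42359}\right) = - \frac{19485}{16147} + \frac{13}{2} \left(- \frac{1}{42359}\right) = - \frac{19485}{16147} - \frac{13}{84718} = - \frac{1650940141}{1367941546}$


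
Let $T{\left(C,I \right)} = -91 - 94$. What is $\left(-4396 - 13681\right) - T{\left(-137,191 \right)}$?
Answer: $-17892$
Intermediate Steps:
$T{\left(C,I \right)} = -185$
$\left(-4396 - 13681\right) - T{\left(-137,191 \right)} = \left(-4396 - 13681\right) - -185 = -18077 + 185 = -17892$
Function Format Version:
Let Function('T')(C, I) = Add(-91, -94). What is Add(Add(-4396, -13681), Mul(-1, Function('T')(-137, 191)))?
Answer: -17892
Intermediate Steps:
Function('T')(C, I) = -185
Add(Add(-4396, -13681), Mul(-1, Function('T')(-137, 191))) = Add(Add(-4396, -13681), Mul(-1, -185)) = Add(-18077, 185) = -17892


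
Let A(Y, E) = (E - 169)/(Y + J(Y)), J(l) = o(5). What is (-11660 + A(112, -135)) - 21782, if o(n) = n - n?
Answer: -234113/7 ≈ -33445.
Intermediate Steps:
o(n) = 0
J(l) = 0
A(Y, E) = (-169 + E)/Y (A(Y, E) = (E - 169)/(Y + 0) = (-169 + E)/Y)
(-11660 + A(112, -135)) - 21782 = (-11660 + (-169 - 135)/112) - 21782 = (-11660 + (1/112)*(-304)) - 21782 = (-11660 - 19/7) - 21782 = -81639/7 - 21782 = -234113/7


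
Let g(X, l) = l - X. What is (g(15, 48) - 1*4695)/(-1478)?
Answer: 2331/739 ≈ 3.1543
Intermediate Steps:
(g(15, 48) - 1*4695)/(-1478) = ((48 - 1*15) - 1*4695)/(-1478) = ((48 - 15) - 4695)*(-1/1478) = (33 - 4695)*(-1/1478) = -4662*(-1/1478) = 2331/739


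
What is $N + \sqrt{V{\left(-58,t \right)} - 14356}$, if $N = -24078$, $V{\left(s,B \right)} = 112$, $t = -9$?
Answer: $-24078 + 2 i \sqrt{3561} \approx -24078.0 + 119.35 i$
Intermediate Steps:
$N + \sqrt{V{\left(-58,t \right)} - 14356} = -24078 + \sqrt{112 - 14356} = -24078 + \sqrt{-14244} = -24078 + 2 i \sqrt{3561}$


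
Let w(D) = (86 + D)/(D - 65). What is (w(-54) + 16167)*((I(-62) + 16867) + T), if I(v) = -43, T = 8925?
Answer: 49536981909/119 ≈ 4.1628e+8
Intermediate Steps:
w(D) = (86 + D)/(-65 + D)
(w(-54) + 16167)*((I(-62) + 16867) + T) = ((86 - 54)/(-65 - 54) + 16167)*((-43 + 16867) + 8925) = (32/(-119) + 16167)*(16824 + 8925) = (-1/119*32 + 16167)*25749 = (-32/119 + 16167)*25749 = (1923841/119)*25749 = 49536981909/119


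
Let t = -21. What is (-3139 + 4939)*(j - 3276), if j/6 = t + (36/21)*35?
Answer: -5475600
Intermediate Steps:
j = 234 (j = 6*(-21 + (36/21)*35) = 6*(-21 + (36*(1/21))*35) = 6*(-21 + (12/7)*35) = 6*(-21 + 60) = 6*39 = 234)
(-3139 + 4939)*(j - 3276) = (-3139 + 4939)*(234 - 3276) = 1800*(-3042) = -5475600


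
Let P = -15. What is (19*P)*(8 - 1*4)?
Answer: -1140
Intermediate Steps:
(19*P)*(8 - 1*4) = (19*(-15))*(8 - 1*4) = -285*(8 - 4) = -285*4 = -1140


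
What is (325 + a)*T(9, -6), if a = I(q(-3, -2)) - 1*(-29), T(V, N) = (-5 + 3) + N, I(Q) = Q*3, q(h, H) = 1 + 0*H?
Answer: -2856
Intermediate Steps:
q(h, H) = 1 (q(h, H) = 1 + 0 = 1)
I(Q) = 3*Q
T(V, N) = -2 + N
a = 32 (a = 3*1 - 1*(-29) = 3 + 29 = 32)
(325 + a)*T(9, -6) = (325 + 32)*(-2 - 6) = 357*(-8) = -2856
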